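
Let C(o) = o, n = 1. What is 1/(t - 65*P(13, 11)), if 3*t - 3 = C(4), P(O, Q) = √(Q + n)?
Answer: -21/456251 - 1170*√3/456251 ≈ -0.0044877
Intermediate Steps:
P(O, Q) = √(1 + Q) (P(O, Q) = √(Q + 1) = √(1 + Q))
t = 7/3 (t = 1 + (⅓)*4 = 1 + 4/3 = 7/3 ≈ 2.3333)
1/(t - 65*P(13, 11)) = 1/(7/3 - 65*√(1 + 11)) = 1/(7/3 - 65*√12) = 1/(7/3 - 65*2*√3) = 1/(7/3 - 130*√3)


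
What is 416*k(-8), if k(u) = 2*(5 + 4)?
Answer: 7488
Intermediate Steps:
k(u) = 18 (k(u) = 2*9 = 18)
416*k(-8) = 416*18 = 7488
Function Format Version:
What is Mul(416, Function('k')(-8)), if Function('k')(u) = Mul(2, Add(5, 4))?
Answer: 7488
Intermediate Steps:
Function('k')(u) = 18 (Function('k')(u) = Mul(2, 9) = 18)
Mul(416, Function('k')(-8)) = Mul(416, 18) = 7488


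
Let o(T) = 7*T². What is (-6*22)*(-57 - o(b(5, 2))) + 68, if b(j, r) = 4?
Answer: 22376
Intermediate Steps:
(-6*22)*(-57 - o(b(5, 2))) + 68 = (-6*22)*(-57 - 7*4²) + 68 = -132*(-57 - 7*16) + 68 = -132*(-57 - 1*112) + 68 = -132*(-57 - 112) + 68 = -132*(-169) + 68 = 22308 + 68 = 22376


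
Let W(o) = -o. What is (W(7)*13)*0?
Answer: 0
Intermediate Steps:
(W(7)*13)*0 = (-1*7*13)*0 = -7*13*0 = -91*0 = 0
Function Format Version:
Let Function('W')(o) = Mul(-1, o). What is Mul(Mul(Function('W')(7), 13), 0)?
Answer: 0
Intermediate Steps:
Mul(Mul(Function('W')(7), 13), 0) = Mul(Mul(Mul(-1, 7), 13), 0) = Mul(Mul(-7, 13), 0) = Mul(-91, 0) = 0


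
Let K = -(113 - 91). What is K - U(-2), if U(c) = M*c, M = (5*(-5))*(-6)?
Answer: 278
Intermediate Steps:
M = 150 (M = -25*(-6) = 150)
K = -22 (K = -1*22 = -22)
U(c) = 150*c
K - U(-2) = -22 - 150*(-2) = -22 - 1*(-300) = -22 + 300 = 278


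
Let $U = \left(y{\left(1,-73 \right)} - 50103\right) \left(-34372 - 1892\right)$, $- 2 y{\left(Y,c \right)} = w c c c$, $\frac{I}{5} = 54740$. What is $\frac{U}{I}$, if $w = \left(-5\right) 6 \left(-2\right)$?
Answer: $- \frac{105350609862}{68425} \approx -1.5397 \cdot 10^{6}$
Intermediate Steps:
$I = 273700$ ($I = 5 \cdot 54740 = 273700$)
$w = 60$ ($w = \left(-30\right) \left(-2\right) = 60$)
$y{\left(Y,c \right)} = - 30 c^{3}$ ($y{\left(Y,c \right)} = - \frac{60 c c c}{2} = - \frac{60 c c^{2}}{2} = - \frac{60 c^{3}}{2} = - 30 c^{3}$)
$U = -421402439448$ ($U = \left(- 30 \left(-73\right)^{3} - 50103\right) \left(-34372 - 1892\right) = \left(\left(-30\right) \left(-389017\right) - 50103\right) \left(-36264\right) = \left(11670510 - 50103\right) \left(-36264\right) = 11620407 \left(-36264\right) = -421402439448$)
$\frac{U}{I} = - \frac{421402439448}{273700} = \left(-421402439448\right) \frac{1}{273700} = - \frac{105350609862}{68425}$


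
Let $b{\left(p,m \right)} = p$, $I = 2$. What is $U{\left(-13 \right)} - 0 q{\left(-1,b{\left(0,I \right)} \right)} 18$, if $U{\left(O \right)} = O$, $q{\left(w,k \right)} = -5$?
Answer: $-13$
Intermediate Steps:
$U{\left(-13 \right)} - 0 q{\left(-1,b{\left(0,I \right)} \right)} 18 = -13 - 0 \left(-5\right) 18 = -13 - 0 \cdot 18 = -13 - 0 = -13 + 0 = -13$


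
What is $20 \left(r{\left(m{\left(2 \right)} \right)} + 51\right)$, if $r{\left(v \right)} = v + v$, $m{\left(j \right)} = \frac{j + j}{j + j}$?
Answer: $1060$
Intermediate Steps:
$m{\left(j \right)} = 1$ ($m{\left(j \right)} = \frac{2 j}{2 j} = 2 j \frac{1}{2 j} = 1$)
$r{\left(v \right)} = 2 v$
$20 \left(r{\left(m{\left(2 \right)} \right)} + 51\right) = 20 \left(2 \cdot 1 + 51\right) = 20 \left(2 + 51\right) = 20 \cdot 53 = 1060$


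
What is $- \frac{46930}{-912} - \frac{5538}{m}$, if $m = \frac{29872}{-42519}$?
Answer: $\frac{177755539}{22404} \approx 7934.1$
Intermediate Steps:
$m = - \frac{29872}{42519}$ ($m = 29872 \left(- \frac{1}{42519}\right) = - \frac{29872}{42519} \approx -0.70256$)
$- \frac{46930}{-912} - \frac{5538}{m} = - \frac{46930}{-912} - \frac{5538}{- \frac{29872}{42519}} = \left(-46930\right) \left(- \frac{1}{912}\right) - - \frac{117735111}{14936} = \frac{1235}{24} + \frac{117735111}{14936} = \frac{177755539}{22404}$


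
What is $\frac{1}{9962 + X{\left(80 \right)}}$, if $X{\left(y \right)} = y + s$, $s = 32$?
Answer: $\frac{1}{10074} \approx 9.9265 \cdot 10^{-5}$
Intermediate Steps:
$X{\left(y \right)} = 32 + y$ ($X{\left(y \right)} = y + 32 = 32 + y$)
$\frac{1}{9962 + X{\left(80 \right)}} = \frac{1}{9962 + \left(32 + 80\right)} = \frac{1}{9962 + 112} = \frac{1}{10074}$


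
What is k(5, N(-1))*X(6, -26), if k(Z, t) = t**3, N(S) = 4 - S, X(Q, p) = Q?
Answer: 750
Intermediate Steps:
k(5, N(-1))*X(6, -26) = (4 - 1*(-1))**3*6 = (4 + 1)**3*6 = 5**3*6 = 125*6 = 750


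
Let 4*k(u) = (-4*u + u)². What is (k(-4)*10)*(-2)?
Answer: -720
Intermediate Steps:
k(u) = 9*u²/4 (k(u) = (-4*u + u)²/4 = (-3*u)²/4 = (9*u²)/4 = 9*u²/4)
(k(-4)*10)*(-2) = (((9/4)*(-4)²)*10)*(-2) = (((9/4)*16)*10)*(-2) = (36*10)*(-2) = 360*(-2) = -720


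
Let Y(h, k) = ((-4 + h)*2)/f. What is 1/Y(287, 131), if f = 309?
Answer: 309/566 ≈ 0.54594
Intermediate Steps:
Y(h, k) = -8/309 + 2*h/309 (Y(h, k) = ((-4 + h)*2)/309 = (-8 + 2*h)*(1/309) = -8/309 + 2*h/309)
1/Y(287, 131) = 1/(-8/309 + (2/309)*287) = 1/(-8/309 + 574/309) = 1/(566/309) = 309/566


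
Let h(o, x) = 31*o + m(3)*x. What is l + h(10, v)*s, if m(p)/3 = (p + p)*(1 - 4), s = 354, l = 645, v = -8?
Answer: 263313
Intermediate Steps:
m(p) = -18*p (m(p) = 3*((p + p)*(1 - 4)) = 3*((2*p)*(-3)) = 3*(-6*p) = -18*p)
h(o, x) = -54*x + 31*o (h(o, x) = 31*o + (-18*3)*x = 31*o - 54*x = -54*x + 31*o)
l + h(10, v)*s = 645 + (-54*(-8) + 31*10)*354 = 645 + (432 + 310)*354 = 645 + 742*354 = 645 + 262668 = 263313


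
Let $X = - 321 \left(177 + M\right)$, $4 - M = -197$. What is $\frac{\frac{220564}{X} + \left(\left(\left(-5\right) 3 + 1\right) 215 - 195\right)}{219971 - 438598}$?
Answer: $\frac{194554427}{13263881463} \approx 0.014668$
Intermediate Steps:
$M = 201$ ($M = 4 - -197 = 4 + 197 = 201$)
$X = -121338$ ($X = - 321 \left(177 + 201\right) = \left(-321\right) 378 = -121338$)
$\frac{\frac{220564}{X} + \left(\left(\left(-5\right) 3 + 1\right) 215 - 195\right)}{219971 - 438598} = \frac{\frac{220564}{-121338} + \left(\left(\left(-5\right) 3 + 1\right) 215 - 195\right)}{219971 - 438598} = \frac{220564 \left(- \frac{1}{121338}\right) + \left(\left(-15 + 1\right) 215 - 195\right)}{-218627} = \left(- \frac{110282}{60669} - 3205\right) \left(- \frac{1}{218627}\right) = \left(- \frac{194554427}{60669}\right) \left(- \frac{1}{218627}\right) = \frac{194554427}{13263881463}$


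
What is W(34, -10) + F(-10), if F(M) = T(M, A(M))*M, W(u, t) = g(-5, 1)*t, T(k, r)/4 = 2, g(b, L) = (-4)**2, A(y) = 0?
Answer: -240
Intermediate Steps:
g(b, L) = 16
T(k, r) = 8 (T(k, r) = 4*2 = 8)
W(u, t) = 16*t
F(M) = 8*M
W(34, -10) + F(-10) = 16*(-10) + 8*(-10) = -160 - 80 = -240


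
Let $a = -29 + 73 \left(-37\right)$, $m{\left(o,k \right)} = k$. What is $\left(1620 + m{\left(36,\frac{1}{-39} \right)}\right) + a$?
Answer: $- \frac{43291}{39} \approx -1110.0$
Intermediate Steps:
$a = -2730$ ($a = -29 - 2701 = -2730$)
$\left(1620 + m{\left(36,\frac{1}{-39} \right)}\right) + a = \left(1620 + \frac{1}{-39}\right) - 2730 = \left(1620 - \frac{1}{39}\right) - 2730 = \frac{63179}{39} - 2730 = - \frac{43291}{39}$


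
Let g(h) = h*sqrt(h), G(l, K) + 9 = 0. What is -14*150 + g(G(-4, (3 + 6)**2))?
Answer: -2100 - 27*I ≈ -2100.0 - 27.0*I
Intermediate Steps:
G(l, K) = -9 (G(l, K) = -9 + 0 = -9)
g(h) = h**(3/2)
-14*150 + g(G(-4, (3 + 6)**2)) = -14*150 + (-9)**(3/2) = -2100 - 27*I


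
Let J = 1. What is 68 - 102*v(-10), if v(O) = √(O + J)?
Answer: 68 - 306*I ≈ 68.0 - 306.0*I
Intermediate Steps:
v(O) = √(1 + O) (v(O) = √(O + 1) = √(1 + O))
68 - 102*v(-10) = 68 - 102*√(1 - 10) = 68 - 306*I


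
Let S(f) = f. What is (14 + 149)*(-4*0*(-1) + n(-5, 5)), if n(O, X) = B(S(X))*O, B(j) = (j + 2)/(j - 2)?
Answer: -5705/3 ≈ -1901.7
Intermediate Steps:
B(j) = (2 + j)/(-2 + j)
n(O, X) = O*(2 + X)/(-2 + X) (n(O, X) = ((2 + X)/(-2 + X))*O = O*(2 + X)/(-2 + X))
(14 + 149)*(-4*0*(-1) + n(-5, 5)) = (14 + 149)*(-4*0*(-1) - 5*(2 + 5)/(-2 + 5)) = 163*(0*(-1) - 5*7/3) = 163*(0 - 5*1/3*7) = 163*(0 - 35/3) = 163*(-35/3) = -5705/3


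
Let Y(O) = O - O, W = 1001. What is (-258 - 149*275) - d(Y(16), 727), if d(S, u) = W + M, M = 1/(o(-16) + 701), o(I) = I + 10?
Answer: -29352631/695 ≈ -42234.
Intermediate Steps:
o(I) = 10 + I
M = 1/695 (M = 1/((10 - 16) + 701) = 1/(-6 + 701) = 1/695 ≈ 0.0014388)
Y(O) = 0
d(S, u) = 695696/695 (d(S, u) = 1001 + 1/695 = 695696/695)
(-258 - 149*275) - d(Y(16), 727) = (-258 - 149*275) - 1*695696/695 = (-258 - 40975) - 695696/695 = -41233 - 695696/695 = -29352631/695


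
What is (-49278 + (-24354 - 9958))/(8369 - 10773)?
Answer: 41795/1202 ≈ 34.771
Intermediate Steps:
(-49278 + (-24354 - 9958))/(8369 - 10773) = (-49278 - 34312)/(-2404) = -83590*(-1/2404) = 41795/1202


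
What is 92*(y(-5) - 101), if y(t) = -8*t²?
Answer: -27692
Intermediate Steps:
92*(y(-5) - 101) = 92*(-8*(-5)² - 101) = 92*(-8*25 - 101) = 92*(-200 - 101) = 92*(-301) = -27692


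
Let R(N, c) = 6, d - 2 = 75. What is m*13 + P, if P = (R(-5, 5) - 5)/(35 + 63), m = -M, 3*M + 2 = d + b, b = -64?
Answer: -14011/294 ≈ -47.656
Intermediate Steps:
d = 77 (d = 2 + 75 = 77)
M = 11/3 (M = -⅔ + (77 - 64)/3 = -⅔ + (⅓)*13 = -⅔ + 13/3 = 11/3 ≈ 3.6667)
m = -11/3 (m = -1*11/3 = -11/3 ≈ -3.6667)
P = 1/98 (P = (6 - 5)/(35 + 63) = 1/98 ≈ 0.010204)
m*13 + P = -11/3*13 + 1/98 = -143/3 + 1/98 = -14011/294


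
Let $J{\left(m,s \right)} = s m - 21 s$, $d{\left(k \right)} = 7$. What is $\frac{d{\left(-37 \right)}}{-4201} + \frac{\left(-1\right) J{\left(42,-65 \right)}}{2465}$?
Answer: $\frac{1143422}{2071093} \approx 0.55209$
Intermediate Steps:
$J{\left(m,s \right)} = - 21 s + m s$ ($J{\left(m,s \right)} = m s - 21 s = - 21 s + m s$)
$\frac{d{\left(-37 \right)}}{-4201} + \frac{\left(-1\right) J{\left(42,-65 \right)}}{2465} = \frac{7}{-4201} + \frac{\left(-1\right) \left(- 65 \left(-21 + 42\right)\right)}{2465} = 7 \left(- \frac{1}{4201}\right) + - \left(-65\right) 21 \cdot \frac{1}{2465} = - \frac{7}{4201} + \left(-1\right) \left(-1365\right) \frac{1}{2465} = - \frac{7}{4201} + 1365 \cdot \frac{1}{2465} = - \frac{7}{4201} + \frac{273}{493} = \frac{1143422}{2071093}$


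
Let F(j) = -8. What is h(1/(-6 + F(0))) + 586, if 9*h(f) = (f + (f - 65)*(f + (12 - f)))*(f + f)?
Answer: 527785/882 ≈ 598.40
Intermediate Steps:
h(f) = 2*f*(-780 + 13*f)/9 (h(f) = ((f + (f - 65)*(f + (12 - f)))*(f + f))/9 = ((f + (-65 + f)*12)*(2*f))/9 = ((f + (-780 + 12*f))*(2*f))/9 = ((-780 + 13*f)*(2*f))/9 = (2*f*(-780 + 13*f))/9 = 2*f*(-780 + 13*f)/9)
h(1/(-6 + F(0))) + 586 = 26*(-60 + 1/(-6 - 8))/(9*(-6 - 8)) + 586 = (26/9)*(-60 + 1/(-14))/(-14) + 586 = (26/9)*(-1/14)*(-60 - 1/14) + 586 = (26/9)*(-1/14)*(-841/14) + 586 = 10933/882 + 586 = 527785/882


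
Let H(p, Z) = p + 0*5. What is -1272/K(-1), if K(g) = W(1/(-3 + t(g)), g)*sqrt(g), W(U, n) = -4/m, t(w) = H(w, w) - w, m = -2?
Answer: 636*I ≈ 636.0*I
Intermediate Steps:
H(p, Z) = p (H(p, Z) = p + 0 = p)
t(w) = 0 (t(w) = w - w = 0)
W(U, n) = 2 (W(U, n) = -4/(-2) = -4*(-1/2) = 2)
K(g) = 2*sqrt(g)
-1272/K(-1) = -1272*(-I/2) = -(-636)*I = 636*I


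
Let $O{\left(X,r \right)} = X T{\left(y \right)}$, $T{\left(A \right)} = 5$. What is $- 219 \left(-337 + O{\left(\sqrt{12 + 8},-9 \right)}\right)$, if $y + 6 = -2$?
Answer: $73803 - 2190 \sqrt{5} \approx 68906.0$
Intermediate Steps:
$y = -8$ ($y = -6 - 2 = -8$)
$O{\left(X,r \right)} = 5 X$ ($O{\left(X,r \right)} = X 5 = 5 X$)
$- 219 \left(-337 + O{\left(\sqrt{12 + 8},-9 \right)}\right) = - 219 \left(-337 + 5 \sqrt{12 + 8}\right) = - 219 \left(-337 + 5 \sqrt{20}\right) = - 219 \left(-337 + 5 \cdot 2 \sqrt{5}\right) = - 219 \left(-337 + 10 \sqrt{5}\right) = 73803 - 2190 \sqrt{5}$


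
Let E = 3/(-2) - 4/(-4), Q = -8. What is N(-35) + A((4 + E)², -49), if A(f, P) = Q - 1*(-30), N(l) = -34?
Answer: -12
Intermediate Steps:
E = -½ (E = 3*(-½) - 4*(-¼) = -3/2 + 1 = -½ ≈ -0.50000)
A(f, P) = 22 (A(f, P) = -8 - 1*(-30) = -8 + 30 = 22)
N(-35) + A((4 + E)², -49) = -34 + 22 = -12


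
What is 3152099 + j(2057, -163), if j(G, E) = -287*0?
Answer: 3152099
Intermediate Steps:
j(G, E) = 0
3152099 + j(2057, -163) = 3152099 + 0 = 3152099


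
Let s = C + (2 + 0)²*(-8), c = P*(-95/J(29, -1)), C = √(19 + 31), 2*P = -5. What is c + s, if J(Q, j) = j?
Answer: -539/2 + 5*√2 ≈ -262.43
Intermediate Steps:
P = -5/2 (P = (½)*(-5) = -5/2 ≈ -2.5000)
C = 5*√2 (C = √50 = 5*√2 ≈ 7.0711)
c = -475/2 (c = -(-475)/(2*(-1)) = -(-475)*(-1)/2 = -5/2*95 = -475/2 ≈ -237.50)
s = -32 + 5*√2 (s = 5*√2 + (2 + 0)²*(-8) = 5*√2 + 2²*(-8) = 5*√2 + 4*(-8) = 5*√2 - 32 = -32 + 5*√2 ≈ -24.929)
c + s = -475/2 + (-32 + 5*√2) = -539/2 + 5*√2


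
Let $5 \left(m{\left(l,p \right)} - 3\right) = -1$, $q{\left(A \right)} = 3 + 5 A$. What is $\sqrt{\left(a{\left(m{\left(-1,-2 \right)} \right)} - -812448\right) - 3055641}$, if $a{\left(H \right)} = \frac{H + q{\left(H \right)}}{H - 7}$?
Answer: $\frac{4 i \sqrt{6869793}}{7} \approx 1497.7 i$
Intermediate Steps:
$m{\left(l,p \right)} = \frac{14}{5}$ ($m{\left(l,p \right)} = 3 + \frac{1}{5} \left(-1\right) = 3 - \frac{1}{5} = \frac{14}{5}$)
$a{\left(H \right)} = \frac{3 + 6 H}{-7 + H}$ ($a{\left(H \right)} = \frac{H + \left(3 + 5 H\right)}{H - 7} = \frac{3 + 6 H}{-7 + H}$)
$\sqrt{\left(a{\left(m{\left(-1,-2 \right)} \right)} - -812448\right) - 3055641} = \sqrt{\left(\frac{3 \left(1 + 2 \cdot \frac{14}{5}\right)}{-7 + \frac{14}{5}} - -812448\right) - 3055641} = \sqrt{\left(\frac{3 \left(1 + \frac{28}{5}\right)}{- \frac{21}{5}} + 812448\right) - 3055641} = \sqrt{\left(3 \left(- \frac{5}{21}\right) \frac{33}{5} + 812448\right) - 3055641} = \sqrt{\left(- \frac{33}{7} + 812448\right) - 3055641} = \sqrt{\frac{5687103}{7} - 3055641} = \sqrt{- \frac{15702384}{7}} = \frac{4 i \sqrt{6869793}}{7}$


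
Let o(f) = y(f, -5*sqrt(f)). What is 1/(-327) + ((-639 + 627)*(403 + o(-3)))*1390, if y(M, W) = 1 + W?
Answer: -2203561441/327 + 83400*I*sqrt(3) ≈ -6.7387e+6 + 1.4445e+5*I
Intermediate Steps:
o(f) = 1 - 5*sqrt(f)
1/(-327) + ((-639 + 627)*(403 + o(-3)))*1390 = 1/(-327) + ((-639 + 627)*(403 + (1 - 5*I*sqrt(3))))*1390 = -1/327 - 12*(403 + (1 - 5*I*sqrt(3)))*1390 = -1/327 - 12*(404 - 5*I*sqrt(3))*1390 = -1/327 + (-4848 + 60*I*sqrt(3))*1390 = -1/327 + (-6738720 + 83400*I*sqrt(3)) = -2203561441/327 + 83400*I*sqrt(3)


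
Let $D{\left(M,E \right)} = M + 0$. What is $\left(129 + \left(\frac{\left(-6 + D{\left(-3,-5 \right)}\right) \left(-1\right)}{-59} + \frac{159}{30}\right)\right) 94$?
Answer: $\frac{3719909}{295} \approx 12610.0$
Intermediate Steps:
$D{\left(M,E \right)} = M$
$\left(129 + \left(\frac{\left(-6 + D{\left(-3,-5 \right)}\right) \left(-1\right)}{-59} + \frac{159}{30}\right)\right) 94 = \left(129 + \left(\frac{\left(-6 - 3\right) \left(-1\right)}{-59} + \frac{159}{30}\right)\right) 94 = \left(129 + \left(\left(-9\right) \left(-1\right) \left(- \frac{1}{59}\right) + 159 \cdot \frac{1}{30}\right)\right) 94 = \left(129 + \left(9 \left(- \frac{1}{59}\right) + \frac{53}{10}\right)\right) 94 = \left(129 + \left(- \frac{9}{59} + \frac{53}{10}\right)\right) 94 = \left(129 + \frac{3037}{590}\right) 94 = \frac{79147}{590} \cdot 94 = \frac{3719909}{295}$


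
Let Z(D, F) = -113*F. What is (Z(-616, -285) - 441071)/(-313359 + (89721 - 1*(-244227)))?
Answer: -408866/20589 ≈ -19.858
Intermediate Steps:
(Z(-616, -285) - 441071)/(-313359 + (89721 - 1*(-244227))) = (-113*(-285) - 441071)/(-313359 + (89721 - 1*(-244227))) = (32205 - 441071)/(-313359 + (89721 + 244227)) = -408866/(-313359 + 333948) = -408866/20589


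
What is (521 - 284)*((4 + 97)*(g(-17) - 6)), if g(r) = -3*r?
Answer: 1077165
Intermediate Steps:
(521 - 284)*((4 + 97)*(g(-17) - 6)) = (521 - 284)*((4 + 97)*(-3*(-17) - 6)) = 237*(101*(51 - 6)) = 237*(101*45) = 237*4545 = 1077165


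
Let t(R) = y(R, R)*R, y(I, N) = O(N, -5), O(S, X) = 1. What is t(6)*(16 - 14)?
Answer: 12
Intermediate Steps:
y(I, N) = 1
t(R) = R (t(R) = 1*R = R)
t(6)*(16 - 14) = 6*(16 - 14) = 6*2 = 12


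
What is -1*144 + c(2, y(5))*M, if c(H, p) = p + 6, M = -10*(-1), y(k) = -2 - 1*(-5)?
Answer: -54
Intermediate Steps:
y(k) = 3 (y(k) = -2 + 5 = 3)
M = 10
c(H, p) = 6 + p
-1*144 + c(2, y(5))*M = -1*144 + (6 + 3)*10 = -144 + 9*10 = -144 + 90 = -54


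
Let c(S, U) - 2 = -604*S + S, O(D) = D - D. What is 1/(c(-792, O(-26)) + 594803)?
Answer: 1/1072381 ≈ 9.3250e-7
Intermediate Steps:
O(D) = 0
c(S, U) = 2 - 603*S (c(S, U) = 2 + (-604*S + S) = 2 - 603*S)
1/(c(-792, O(-26)) + 594803) = 1/((2 - 603*(-792)) + 594803) = 1/((2 + 477576) + 594803) = 1/(477578 + 594803) = 1/1072381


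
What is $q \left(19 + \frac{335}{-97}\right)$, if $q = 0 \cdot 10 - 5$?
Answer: $- \frac{7540}{97} \approx -77.732$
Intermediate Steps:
$q = -5$ ($q = 0 - 5 = -5$)
$q \left(19 + \frac{335}{-97}\right) = - 5 \left(19 + \frac{335}{-97}\right) = - 5 \left(19 + 335 \left(- \frac{1}{97}\right)\right) = - 5 \left(19 - \frac{335}{97}\right) = \left(-5\right) \frac{1508}{97} = - \frac{7540}{97}$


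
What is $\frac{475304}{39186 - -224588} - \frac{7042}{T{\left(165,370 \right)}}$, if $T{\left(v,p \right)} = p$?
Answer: $- \frac{420408507}{24399095} \approx -17.23$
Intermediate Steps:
$\frac{475304}{39186 - -224588} - \frac{7042}{T{\left(165,370 \right)}} = \frac{475304}{39186 - -224588} - \frac{7042}{370} = \frac{475304}{39186 + 224588} - \frac{3521}{185} = \frac{475304}{263774} - \frac{3521}{185} = 475304 \cdot \frac{1}{263774} - \frac{3521}{185} = \frac{237652}{131887} - \frac{3521}{185} = - \frac{420408507}{24399095}$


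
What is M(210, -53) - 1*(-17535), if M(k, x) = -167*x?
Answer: 26386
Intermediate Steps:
M(210, -53) - 1*(-17535) = -167*(-53) - 1*(-17535) = 8851 + 17535 = 26386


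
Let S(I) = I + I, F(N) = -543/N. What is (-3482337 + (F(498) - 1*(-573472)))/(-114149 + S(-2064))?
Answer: 482871771/19633982 ≈ 24.594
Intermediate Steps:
S(I) = 2*I
(-3482337 + (F(498) - 1*(-573472)))/(-114149 + S(-2064)) = (-3482337 + (-543/498 - 1*(-573472)))/(-114149 + 2*(-2064)) = (-3482337 + (-543*1/498 + 573472))/(-114149 - 4128) = (-3482337 + (-181/166 + 573472))/(-118277) = (-3482337 + 95196171/166)*(-1/118277) = -482871771/166*(-1/118277) = 482871771/19633982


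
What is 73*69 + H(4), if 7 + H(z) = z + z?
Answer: 5038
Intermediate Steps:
H(z) = -7 + 2*z (H(z) = -7 + (z + z) = -7 + 2*z)
73*69 + H(4) = 73*69 + (-7 + 2*4) = 5037 + (-7 + 8) = 5037 + 1 = 5038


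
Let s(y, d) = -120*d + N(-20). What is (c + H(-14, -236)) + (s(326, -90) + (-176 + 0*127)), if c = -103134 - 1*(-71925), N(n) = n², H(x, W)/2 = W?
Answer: -20657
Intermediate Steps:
H(x, W) = 2*W
c = -31209 (c = -103134 + 71925 = -31209)
s(y, d) = 400 - 120*d (s(y, d) = -120*d + (-20)² = -120*d + 400 = 400 - 120*d)
(c + H(-14, -236)) + (s(326, -90) + (-176 + 0*127)) = (-31209 + 2*(-236)) + ((400 - 120*(-90)) + (-176 + 0*127)) = (-31209 - 472) + ((400 + 10800) + (-176 + 0)) = -31681 + (11200 - 176) = -31681 + 11024 = -20657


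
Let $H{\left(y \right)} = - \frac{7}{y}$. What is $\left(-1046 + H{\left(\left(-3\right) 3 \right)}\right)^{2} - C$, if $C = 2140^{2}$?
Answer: $- \frac{282455951}{81} \approx -3.4871 \cdot 10^{6}$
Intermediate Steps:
$C = 4579600$
$\left(-1046 + H{\left(\left(-3\right) 3 \right)}\right)^{2} - C = \left(-1046 - \frac{7}{\left(-3\right) 3}\right)^{2} - 4579600 = \left(-1046 - \frac{7}{-9}\right)^{2} - 4579600 = \left(-1046 - - \frac{7}{9}\right)^{2} - 4579600 = \left(-1046 + \frac{7}{9}\right)^{2} - 4579600 = \left(- \frac{9407}{9}\right)^{2} - 4579600 = \frac{88491649}{81} - 4579600 = - \frac{282455951}{81}$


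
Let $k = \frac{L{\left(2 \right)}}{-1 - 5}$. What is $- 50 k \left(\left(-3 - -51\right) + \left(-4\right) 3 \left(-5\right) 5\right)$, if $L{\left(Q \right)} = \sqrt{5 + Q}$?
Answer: $2900 \sqrt{7} \approx 7672.7$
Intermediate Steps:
$k = - \frac{\sqrt{7}}{6}$ ($k = \frac{\sqrt{5 + 2}}{-1 - 5} = \frac{\sqrt{7}}{-1 - 5} = \frac{\sqrt{7}}{-6} = \sqrt{7} \left(- \frac{1}{6}\right) = - \frac{\sqrt{7}}{6} \approx -0.44096$)
$- 50 k \left(\left(-3 - -51\right) + \left(-4\right) 3 \left(-5\right) 5\right) = - 50 \left(- \frac{\sqrt{7}}{6}\right) \left(\left(-3 - -51\right) + \left(-4\right) 3 \left(-5\right) 5\right) = \frac{25 \sqrt{7}}{3} \left(\left(-3 + 51\right) + \left(-12\right) \left(-5\right) 5\right) = \frac{25 \sqrt{7}}{3} \left(48 + 60 \cdot 5\right) = \frac{25 \sqrt{7}}{3} \left(48 + 300\right) = \frac{25 \sqrt{7}}{3} \cdot 348 = 2900 \sqrt{7}$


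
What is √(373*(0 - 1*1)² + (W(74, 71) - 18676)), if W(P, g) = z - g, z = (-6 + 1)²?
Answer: I*√18349 ≈ 135.46*I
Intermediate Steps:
z = 25 (z = (-5)² = 25)
W(P, g) = 25 - g
√(373*(0 - 1*1)² + (W(74, 71) - 18676)) = √(373*(0 - 1*1)² + ((25 - 1*71) - 18676)) = √(373*(0 - 1)² + ((25 - 71) - 18676)) = √(373*(-1)² + (-46 - 18676)) = √(373*1 - 18722) = √(373 - 18722) = √(-18349) = I*√18349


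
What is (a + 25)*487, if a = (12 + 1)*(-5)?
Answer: -19480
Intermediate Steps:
a = -65 (a = 13*(-5) = -65)
(a + 25)*487 = (-65 + 25)*487 = -40*487 = -19480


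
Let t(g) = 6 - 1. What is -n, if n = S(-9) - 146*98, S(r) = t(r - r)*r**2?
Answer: 13903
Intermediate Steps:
t(g) = 5
S(r) = 5*r**2
n = -13903 (n = 5*(-9)**2 - 146*98 = 5*81 - 14308 = 405 - 14308 = -13903)
-n = -1*(-13903) = 13903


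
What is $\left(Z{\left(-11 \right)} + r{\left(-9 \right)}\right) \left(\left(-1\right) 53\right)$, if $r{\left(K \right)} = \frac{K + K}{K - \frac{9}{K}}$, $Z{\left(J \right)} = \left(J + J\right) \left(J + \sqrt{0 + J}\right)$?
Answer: $- \frac{51781}{4} + 1166 i \sqrt{11} \approx -12945.0 + 3867.2 i$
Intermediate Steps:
$Z{\left(J \right)} = 2 J \left(J + \sqrt{J}\right)$
$r{\left(K \right)} = \frac{2 K}{K - \frac{9}{K}}$
$\left(Z{\left(-11 \right)} + r{\left(-9 \right)}\right) \left(\left(-1\right) 53\right) = \left(\left(2 \left(-11\right)^{2} + 2 \left(-11\right)^{\frac{3}{2}}\right) + \frac{2 \left(-9\right)^{2}}{-9 + \left(-9\right)^{2}}\right) \left(\left(-1\right) 53\right) = \left(\left(2 \cdot 121 + 2 \left(- 11 i \sqrt{11}\right)\right) + 2 \cdot 81 \frac{1}{-9 + 81}\right) \left(-53\right) = \left(\left(242 - 22 i \sqrt{11}\right) + 2 \cdot 81 \cdot \frac{1}{72}\right) \left(-53\right) = \left(\left(242 - 22 i \sqrt{11}\right) + \frac{9}{4}\right) \left(-53\right) = \left(\frac{977}{4} - 22 i \sqrt{11}\right) \left(-53\right) = - \frac{51781}{4} + 1166 i \sqrt{11}$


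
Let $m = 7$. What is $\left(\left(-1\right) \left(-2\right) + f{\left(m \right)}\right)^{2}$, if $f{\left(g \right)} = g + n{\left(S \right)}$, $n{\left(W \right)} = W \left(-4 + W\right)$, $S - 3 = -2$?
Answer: $36$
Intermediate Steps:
$S = 1$ ($S = 3 - 2 = 1$)
$f{\left(g \right)} = -3 + g$ ($f{\left(g \right)} = g + 1 \left(-4 + 1\right) = g + 1 \left(-3\right) = g - 3 = -3 + g$)
$\left(\left(-1\right) \left(-2\right) + f{\left(m \right)}\right)^{2} = \left(\left(-1\right) \left(-2\right) + \left(-3 + 7\right)\right)^{2} = \left(2 + 4\right)^{2} = 6^{2} = 36$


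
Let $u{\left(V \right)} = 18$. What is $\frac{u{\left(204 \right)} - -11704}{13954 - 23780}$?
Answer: $- \frac{5861}{4913} \approx -1.193$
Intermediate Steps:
$\frac{u{\left(204 \right)} - -11704}{13954 - 23780} = \frac{18 - -11704}{13954 - 23780} = \frac{18 + 11704}{-9826} = 11722 \left(- \frac{1}{9826}\right) = - \frac{5861}{4913}$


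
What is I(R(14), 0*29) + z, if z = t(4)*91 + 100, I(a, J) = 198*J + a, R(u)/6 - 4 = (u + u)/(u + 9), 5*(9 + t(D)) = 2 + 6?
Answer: -62341/115 ≈ -542.10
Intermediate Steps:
t(D) = -37/5 (t(D) = -9 + (2 + 6)/5 = -9 + (1/5)*8 = -9 + 8/5 = -37/5)
R(u) = 24 + 12*u/(9 + u) (R(u) = 24 + 6*((u + u)/(u + 9)) = 24 + 6*((2*u)/(9 + u)) = 24 + 6*(2*u/(9 + u)) = 24 + 12*u/(9 + u))
I(a, J) = a + 198*J
z = -2867/5 (z = -37/5*91 + 100 = -3367/5 + 100 = -2867/5 ≈ -573.40)
I(R(14), 0*29) + z = (36*(6 + 14)/(9 + 14) + 198*(0*29)) - 2867/5 = (36*20/23 + 198*0) - 2867/5 = (36*(1/23)*20 + 0) - 2867/5 = (720/23 + 0) - 2867/5 = 720/23 - 2867/5 = -62341/115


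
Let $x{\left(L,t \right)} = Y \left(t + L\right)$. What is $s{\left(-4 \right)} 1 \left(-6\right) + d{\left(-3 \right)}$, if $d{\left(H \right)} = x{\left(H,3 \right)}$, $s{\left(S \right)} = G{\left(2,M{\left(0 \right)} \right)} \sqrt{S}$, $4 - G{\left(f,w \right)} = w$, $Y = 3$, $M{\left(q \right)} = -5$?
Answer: $- 108 i \approx - 108.0 i$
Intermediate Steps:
$x{\left(L,t \right)} = 3 L + 3 t$ ($x{\left(L,t \right)} = 3 \left(t + L\right) = 3 \left(L + t\right) = 3 L + 3 t$)
$G{\left(f,w \right)} = 4 - w$
$s{\left(S \right)} = 9 \sqrt{S}$ ($s{\left(S \right)} = \left(4 - -5\right) \sqrt{S} = \left(4 + 5\right) \sqrt{S} = 9 \sqrt{S}$)
$d{\left(H \right)} = 9 + 3 H$ ($d{\left(H \right)} = 3 H + 3 \cdot 3 = 3 H + 9 = 9 + 3 H$)
$s{\left(-4 \right)} 1 \left(-6\right) + d{\left(-3 \right)} = 9 \sqrt{-4} \cdot 1 \left(-6\right) + \left(9 + 3 \left(-3\right)\right) = 9 \cdot 2 i \left(-6\right) + \left(9 - 9\right) = 18 i \left(-6\right) + 0 = - 108 i + 0 = - 108 i$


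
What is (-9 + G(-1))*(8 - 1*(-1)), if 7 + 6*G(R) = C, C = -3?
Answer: -96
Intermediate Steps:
G(R) = -5/3 (G(R) = -7/6 + (⅙)*(-3) = -7/6 - ½ = -5/3)
(-9 + G(-1))*(8 - 1*(-1)) = (-9 - 5/3)*(8 - 1*(-1)) = -32*(8 + 1)/3 = -32/3*9 = -96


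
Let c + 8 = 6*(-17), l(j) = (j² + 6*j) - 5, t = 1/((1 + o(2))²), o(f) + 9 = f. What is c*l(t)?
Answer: 344465/648 ≈ 531.58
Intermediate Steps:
o(f) = -9 + f
t = 1/36 (t = 1/((1 + (-9 + 2))²) = 1/((1 - 7)²) = 1/((-6)²) = 1/36 ≈ 0.027778)
l(j) = -5 + j² + 6*j
c = -110 (c = -8 + 6*(-17) = -8 - 102 = -110)
c*l(t) = -110*(-5 + (1/36)² + 6*(1/36)) = -110*(-5 + 1/1296 + ⅙) = -110*(-6263/1296) = 344465/648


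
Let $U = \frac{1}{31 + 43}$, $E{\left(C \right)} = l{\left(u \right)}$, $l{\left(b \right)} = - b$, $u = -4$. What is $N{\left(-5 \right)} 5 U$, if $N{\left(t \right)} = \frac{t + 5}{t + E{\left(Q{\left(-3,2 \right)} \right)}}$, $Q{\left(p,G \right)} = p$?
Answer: $0$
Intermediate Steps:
$E{\left(C \right)} = 4$ ($E{\left(C \right)} = \left(-1\right) \left(-4\right) = 4$)
$U = \frac{1}{74} \approx 0.013514$
$N{\left(t \right)} = \frac{5 + t}{4 + t}$ ($N{\left(t \right)} = \frac{t + 5}{t + 4} = \frac{5 + t}{4 + t}$)
$N{\left(-5 \right)} 5 U = \frac{5 - 5}{4 - 5} \cdot 5 \cdot \frac{1}{74} = \frac{1}{-1} \cdot 0 \cdot 5 \cdot \frac{1}{74} = \left(-1\right) 0 \cdot 5 \cdot \frac{1}{74} = 0 \cdot 5 \cdot \frac{1}{74} = 0 \cdot \frac{1}{74} = 0$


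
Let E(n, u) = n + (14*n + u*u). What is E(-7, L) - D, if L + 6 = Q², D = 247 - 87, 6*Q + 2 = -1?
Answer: -3711/16 ≈ -231.94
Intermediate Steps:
Q = -½ (Q = -⅓ + (⅙)*(-1) = -⅓ - ⅙ = -½ ≈ -0.50000)
D = 160
L = -23/4 (L = -6 + (-½)² = -6 + ¼ = -23/4 ≈ -5.7500)
E(n, u) = u² + 15*n (E(n, u) = n + (14*n + u²) = n + (u² + 14*n) = u² + 15*n)
E(-7, L) - D = ((-23/4)² + 15*(-7)) - 1*160 = (529/16 - 105) - 160 = -1151/16 - 160 = -3711/16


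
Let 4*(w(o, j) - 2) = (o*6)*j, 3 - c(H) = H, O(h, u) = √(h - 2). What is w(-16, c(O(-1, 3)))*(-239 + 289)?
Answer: -3500 + 1200*I*√3 ≈ -3500.0 + 2078.5*I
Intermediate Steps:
O(h, u) = √(-2 + h)
c(H) = 3 - H
w(o, j) = 2 + 3*j*o/2 (w(o, j) = 2 + ((o*6)*j)/4 = 2 + ((6*o)*j)/4 = 2 + (6*j*o)/4 = 2 + 3*j*o/2)
w(-16, c(O(-1, 3)))*(-239 + 289) = (2 + (3/2)*(3 - √(-2 - 1))*(-16))*(-239 + 289) = (2 + (3/2)*(3 - √(-3))*(-16))*50 = (2 + (3/2)*(3 - I*√3)*(-16))*50 = (2 + (-72 + 24*I*√3))*50 = (-70 + 24*I*√3)*50 = -3500 + 1200*I*√3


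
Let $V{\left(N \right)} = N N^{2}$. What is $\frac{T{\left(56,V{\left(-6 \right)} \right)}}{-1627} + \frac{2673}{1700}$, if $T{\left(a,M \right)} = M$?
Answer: $\frac{4716171}{2765900} \approx 1.7051$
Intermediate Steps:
$V{\left(N \right)} = N^{3}$
$\frac{T{\left(56,V{\left(-6 \right)} \right)}}{-1627} + \frac{2673}{1700} = \frac{\left(-6\right)^{3}}{-1627} + \frac{2673}{1700} = \left(-216\right) \left(- \frac{1}{1627}\right) + 2673 \cdot \frac{1}{1700} = \frac{216}{1627} + \frac{2673}{1700} = \frac{4716171}{2765900}$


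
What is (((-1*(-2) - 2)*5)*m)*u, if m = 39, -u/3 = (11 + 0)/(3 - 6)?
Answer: 0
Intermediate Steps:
u = 11 (u = -3*(11 + 0)/(3 - 6) = -33/(-3) = -33*(-1)/3 = -3*(-11/3) = 11)
(((-1*(-2) - 2)*5)*m)*u = (((-1*(-2) - 2)*5)*39)*11 = (((2 - 2)*5)*39)*11 = ((0*5)*39)*11 = (0*39)*11 = 0*11 = 0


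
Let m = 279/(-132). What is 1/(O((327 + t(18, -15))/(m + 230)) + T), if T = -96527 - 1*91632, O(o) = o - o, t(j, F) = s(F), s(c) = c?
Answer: -1/188159 ≈ -5.3147e-6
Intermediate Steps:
t(j, F) = F
m = -93/44 (m = 279*(-1/132) = -93/44 ≈ -2.1136)
O(o) = 0
T = -188159 (T = -96527 - 91632 = -188159)
1/(O((327 + t(18, -15))/(m + 230)) + T) = 1/(0 - 188159) = 1/(-188159) = -1/188159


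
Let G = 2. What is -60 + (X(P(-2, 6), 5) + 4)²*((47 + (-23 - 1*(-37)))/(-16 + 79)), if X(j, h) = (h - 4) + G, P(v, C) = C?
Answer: -113/9 ≈ -12.556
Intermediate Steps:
X(j, h) = -2 + h (X(j, h) = (h - 4) + 2 = (-4 + h) + 2 = -2 + h)
-60 + (X(P(-2, 6), 5) + 4)²*((47 + (-23 - 1*(-37)))/(-16 + 79)) = -60 + ((-2 + 5) + 4)²*((47 + (-23 - 1*(-37)))/(-16 + 79)) = -60 + (3 + 4)²*((47 + (-23 + 37))/63) = -60 + 7²*((47 + 14)*(1/63)) = -60 + 49*(61*(1/63)) = -60 + 49*(61/63) = -60 + 427/9 = -113/9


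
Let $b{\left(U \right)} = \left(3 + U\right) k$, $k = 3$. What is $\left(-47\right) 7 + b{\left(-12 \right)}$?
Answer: $-356$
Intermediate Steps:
$b{\left(U \right)} = 9 + 3 U$ ($b{\left(U \right)} = \left(3 + U\right) 3 = 9 + 3 U$)
$\left(-47\right) 7 + b{\left(-12 \right)} = \left(-47\right) 7 + \left(9 + 3 \left(-12\right)\right) = -329 + \left(9 - 36\right) = -329 - 27 = -356$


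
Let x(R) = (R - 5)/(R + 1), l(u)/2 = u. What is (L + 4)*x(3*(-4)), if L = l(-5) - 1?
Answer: -119/11 ≈ -10.818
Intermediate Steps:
l(u) = 2*u
x(R) = (-5 + R)/(1 + R)
L = -11 (L = 2*(-5) - 1 = -10 - 1 = -11)
(L + 4)*x(3*(-4)) = (-11 + 4)*((-5 + 3*(-4))/(1 + 3*(-4))) = -7*(-5 - 12)/(1 - 12) = -7*(-17)/(-11) = -(-7)*(-17)/11 = -7*17/11 = -119/11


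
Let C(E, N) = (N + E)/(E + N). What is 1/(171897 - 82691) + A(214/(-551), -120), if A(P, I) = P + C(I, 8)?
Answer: 30062973/49152506 ≈ 0.61163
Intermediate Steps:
C(E, N) = 1 (C(E, N) = (E + N)/(E + N) = 1)
A(P, I) = 1 + P (A(P, I) = P + 1 = 1 + P)
1/(171897 - 82691) + A(214/(-551), -120) = 1/(171897 - 82691) + (1 + 214/(-551)) = 1/89206 + (1 + 214*(-1/551)) = 1/89206 + (1 - 214/551) = 1/89206 + 337/551 = 30062973/49152506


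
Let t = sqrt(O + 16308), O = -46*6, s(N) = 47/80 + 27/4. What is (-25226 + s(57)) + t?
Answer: -2017493/80 + 4*sqrt(1002) ≈ -25092.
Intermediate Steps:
s(N) = 587/80 (s(N) = 47*(1/80) + 27*(1/4) = 47/80 + 27/4 = 587/80)
O = -276
t = 4*sqrt(1002) (t = sqrt(-276 + 16308) = sqrt(16032) = 4*sqrt(1002) ≈ 126.62)
(-25226 + s(57)) + t = (-25226 + 587/80) + 4*sqrt(1002) = -2017493/80 + 4*sqrt(1002)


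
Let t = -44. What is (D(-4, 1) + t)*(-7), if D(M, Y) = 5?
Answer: 273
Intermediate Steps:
(D(-4, 1) + t)*(-7) = (5 - 44)*(-7) = -39*(-7) = 273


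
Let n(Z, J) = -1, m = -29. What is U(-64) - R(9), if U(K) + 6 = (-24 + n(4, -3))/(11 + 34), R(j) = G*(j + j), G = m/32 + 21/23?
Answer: -22117/3312 ≈ -6.6778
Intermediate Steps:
G = 5/736 (G = -29/32 + 21/23 = 5/736 ≈ 0.0067935)
R(j) = 5*j/368 (R(j) = 5*(j + j)/736 = 5*(2*j)/736 = 5*j/368)
U(K) = -59/9 (U(K) = -6 + (-24 - 1)/(11 + 34) = -6 - 25/45 = -6 - 25*1/45 = -6 - 5/9 = -59/9)
U(-64) - R(9) = -59/9 - 5*9/368 = -59/9 - 1*45/368 = -59/9 - 45/368 = -22117/3312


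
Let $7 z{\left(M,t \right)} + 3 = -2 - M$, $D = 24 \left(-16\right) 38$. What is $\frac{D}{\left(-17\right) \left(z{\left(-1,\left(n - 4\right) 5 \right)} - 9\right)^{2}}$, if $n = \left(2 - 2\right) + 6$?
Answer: $\frac{715008}{76313} \approx 9.3694$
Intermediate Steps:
$D = -14592$ ($D = \left(-384\right) 38 = -14592$)
$n = 6$ ($n = 0 + 6 = 6$)
$z{\left(M,t \right)} = - \frac{5}{7} - \frac{M}{7}$ ($z{\left(M,t \right)} = - \frac{3}{7} + \frac{-2 - M}{7} = - \frac{3}{7} - \left(\frac{2}{7} + \frac{M}{7}\right) = - \frac{5}{7} - \frac{M}{7}$)
$\frac{D}{\left(-17\right) \left(z{\left(-1,\left(n - 4\right) 5 \right)} - 9\right)^{2}} = - \frac{14592}{\left(-17\right) \left(\left(- \frac{5}{7} - - \frac{1}{7}\right) - 9\right)^{2}} = - \frac{14592}{\left(-17\right) \left(\left(- \frac{5}{7} + \frac{1}{7}\right) - 9\right)^{2}} = - \frac{14592}{\left(-17\right) \left(- \frac{4}{7} - 9\right)^{2}} = - \frac{14592}{\left(-17\right) \left(- \frac{67}{7}\right)^{2}} = - \frac{14592}{\left(-17\right) \frac{4489}{49}} = - \frac{14592}{- \frac{76313}{49}} = \left(-14592\right) \left(- \frac{49}{76313}\right) = \frac{715008}{76313}$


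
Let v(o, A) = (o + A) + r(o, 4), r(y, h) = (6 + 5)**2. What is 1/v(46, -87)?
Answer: 1/80 ≈ 0.012500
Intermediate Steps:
r(y, h) = 121 (r(y, h) = 11**2 = 121)
v(o, A) = 121 + A + o (v(o, A) = (o + A) + 121 = (A + o) + 121 = 121 + A + o)
1/v(46, -87) = 1/(121 - 87 + 46) = 1/80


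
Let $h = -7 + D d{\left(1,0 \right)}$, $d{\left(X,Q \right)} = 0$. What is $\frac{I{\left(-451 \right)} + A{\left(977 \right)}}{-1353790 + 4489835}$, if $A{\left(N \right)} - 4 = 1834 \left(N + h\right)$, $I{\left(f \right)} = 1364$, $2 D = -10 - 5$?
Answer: $\frac{1780348}{3136045} \approx 0.56771$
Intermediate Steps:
$D = - \frac{15}{2}$ ($D = \frac{-10 - 5}{2} = \frac{1}{2} \left(-15\right) = - \frac{15}{2} \approx -7.5$)
$h = -7$ ($h = -7 - 0 = -7 + 0 = -7$)
$A{\left(N \right)} = -12834 + 1834 N$ ($A{\left(N \right)} = 4 + 1834 \left(N - 7\right) = 4 + 1834 \left(-7 + N\right) = 4 + \left(-12838 + 1834 N\right) = -12834 + 1834 N$)
$\frac{I{\left(-451 \right)} + A{\left(977 \right)}}{-1353790 + 4489835} = \frac{1364 + \left(-12834 + 1834 \cdot 977\right)}{-1353790 + 4489835} = \frac{1364 + \left(-12834 + 1791818\right)}{3136045} = \left(1364 + 1778984\right) \frac{1}{3136045} = 1780348 \cdot \frac{1}{3136045} = \frac{1780348}{3136045}$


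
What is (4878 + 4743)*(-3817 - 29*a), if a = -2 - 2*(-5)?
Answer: -38955429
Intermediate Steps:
a = 8 (a = -2 + 10 = 8)
(4878 + 4743)*(-3817 - 29*a) = (4878 + 4743)*(-3817 - 29*8) = 9621*(-3817 - 232) = 9621*(-4049) = -38955429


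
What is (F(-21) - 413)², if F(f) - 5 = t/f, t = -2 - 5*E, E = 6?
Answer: 72863296/441 ≈ 1.6522e+5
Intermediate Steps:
t = -32 (t = -2 - 5*6 = -2 - 30 = -32)
F(f) = 5 - 32/f
(F(-21) - 413)² = ((5 - 32/(-21)) - 413)² = ((5 - 32*(-1/21)) - 413)² = ((5 + 32/21) - 413)² = (137/21 - 413)² = (-8536/21)² = 72863296/441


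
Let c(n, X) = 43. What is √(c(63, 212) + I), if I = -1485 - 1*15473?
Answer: I*√16915 ≈ 130.06*I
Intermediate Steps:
I = -16958 (I = -1485 - 15473 = -16958)
√(c(63, 212) + I) = √(43 - 16958) = √(-16915) = I*√16915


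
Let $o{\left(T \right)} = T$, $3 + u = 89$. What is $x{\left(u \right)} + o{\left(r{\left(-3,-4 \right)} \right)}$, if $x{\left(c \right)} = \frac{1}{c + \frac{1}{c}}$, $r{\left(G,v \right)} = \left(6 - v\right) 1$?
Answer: $\frac{74056}{7397} \approx 10.012$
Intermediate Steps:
$u = 86$ ($u = -3 + 89 = 86$)
$r{\left(G,v \right)} = 6 - v$
$x{\left(u \right)} + o{\left(r{\left(-3,-4 \right)} \right)} = \frac{86}{1 + 86^{2}} + \left(6 - -4\right) = \frac{86}{1 + 7396} + \left(6 + 4\right) = \frac{86}{7397} + 10 = \frac{74056}{7397}$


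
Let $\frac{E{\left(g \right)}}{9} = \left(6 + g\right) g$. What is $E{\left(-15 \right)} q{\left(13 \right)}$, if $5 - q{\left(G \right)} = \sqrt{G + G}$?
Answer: $6075 - 1215 \sqrt{26} \approx -120.31$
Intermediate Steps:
$q{\left(G \right)} = 5 - \sqrt{2} \sqrt{G}$ ($q{\left(G \right)} = 5 - \sqrt{G + G} = 5 - \sqrt{2 G} = 5 - \sqrt{2} \sqrt{G}$)
$E{\left(g \right)} = 9 g \left(6 + g\right)$ ($E{\left(g \right)} = 9 \left(6 + g\right) g = 9 g \left(6 + g\right)$)
$E{\left(-15 \right)} q{\left(13 \right)} = 9 \left(-15\right) \left(6 - 15\right) \left(5 - \sqrt{2} \sqrt{13}\right) = 9 \left(-15\right) \left(-9\right) \left(5 - \sqrt{26}\right) = 1215 \left(5 - \sqrt{26}\right) = 6075 - 1215 \sqrt{26}$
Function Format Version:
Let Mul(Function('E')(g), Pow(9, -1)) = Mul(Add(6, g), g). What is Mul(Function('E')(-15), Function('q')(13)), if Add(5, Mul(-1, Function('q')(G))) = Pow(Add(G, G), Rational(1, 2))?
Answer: Add(6075, Mul(-1215, Pow(26, Rational(1, 2)))) ≈ -120.31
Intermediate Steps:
Function('q')(G) = Add(5, Mul(-1, Pow(2, Rational(1, 2)), Pow(G, Rational(1, 2)))) (Function('q')(G) = Add(5, Mul(-1, Pow(Add(G, G), Rational(1, 2)))) = Add(5, Mul(-1, Pow(Mul(2, G), Rational(1, 2)))) = Add(5, Mul(-1, Mul(Pow(2, Rational(1, 2)), Pow(G, Rational(1, 2))))) = Add(5, Mul(-1, Pow(2, Rational(1, 2)), Pow(G, Rational(1, 2)))))
Function('E')(g) = Mul(9, g, Add(6, g)) (Function('E')(g) = Mul(9, Mul(Add(6, g), g)) = Mul(9, Mul(g, Add(6, g))) = Mul(9, g, Add(6, g)))
Mul(Function('E')(-15), Function('q')(13)) = Mul(Mul(9, -15, Add(6, -15)), Add(5, Mul(-1, Pow(2, Rational(1, 2)), Pow(13, Rational(1, 2))))) = Mul(Mul(9, -15, -9), Add(5, Mul(-1, Pow(26, Rational(1, 2))))) = Mul(1215, Add(5, Mul(-1, Pow(26, Rational(1, 2))))) = Add(6075, Mul(-1215, Pow(26, Rational(1, 2))))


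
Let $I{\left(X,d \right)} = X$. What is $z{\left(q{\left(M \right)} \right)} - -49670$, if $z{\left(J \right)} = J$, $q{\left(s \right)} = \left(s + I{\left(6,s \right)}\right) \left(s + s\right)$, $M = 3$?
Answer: $49724$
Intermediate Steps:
$q{\left(s \right)} = 2 s \left(6 + s\right)$ ($q{\left(s \right)} = \left(s + 6\right) \left(s + s\right) = \left(6 + s\right) 2 s = 2 s \left(6 + s\right)$)
$z{\left(q{\left(M \right)} \right)} - -49670 = 2 \cdot 3 \left(6 + 3\right) - -49670 = 2 \cdot 3 \cdot 9 + 49670 = 54 + 49670 = 49724$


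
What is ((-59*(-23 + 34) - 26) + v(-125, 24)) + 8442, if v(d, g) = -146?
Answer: 7621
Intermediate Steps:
((-59*(-23 + 34) - 26) + v(-125, 24)) + 8442 = ((-59*(-23 + 34) - 26) - 146) + 8442 = ((-59*11 - 26) - 146) + 8442 = ((-649 - 26) - 146) + 8442 = (-675 - 146) + 8442 = -821 + 8442 = 7621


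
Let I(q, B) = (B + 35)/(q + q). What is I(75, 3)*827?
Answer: 15713/75 ≈ 209.51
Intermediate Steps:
I(q, B) = (35 + B)/(2*q) (I(q, B) = (35 + B)/((2*q)) = (35 + B)*(1/(2*q)) = (35 + B)/(2*q))
I(75, 3)*827 = ((½)*(35 + 3)/75)*827 = ((½)*(1/75)*38)*827 = (19/75)*827 = 15713/75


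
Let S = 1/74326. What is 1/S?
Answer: 74326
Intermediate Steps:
S = 1/74326 ≈ 1.3454e-5
1/S = 1/(1/74326) = 74326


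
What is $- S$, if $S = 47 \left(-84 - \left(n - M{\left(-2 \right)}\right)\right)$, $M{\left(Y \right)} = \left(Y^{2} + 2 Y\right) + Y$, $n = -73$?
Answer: $611$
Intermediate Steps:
$M{\left(Y \right)} = Y^{2} + 3 Y$
$S = -611$ ($S = 47 \left(-84 - \left(-73 + 2 \left(3 - 2\right)\right)\right) = 47 \left(-84 + \left(\left(-2\right) 1 + 73\right)\right) = 47 \left(-84 + \left(-2 + 73\right)\right) = 47 \left(-84 + 71\right) = 47 \left(-13\right) = -611$)
$- S = \left(-1\right) \left(-611\right) = 611$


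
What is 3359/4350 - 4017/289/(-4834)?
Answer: 1177521071/1519265775 ≈ 0.77506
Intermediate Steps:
3359/4350 - 4017/289/(-4834) = 3359*(1/4350) - 4017*1/289*(-1/4834) = 3359/4350 - 4017/289*(-1/4834) = 3359/4350 + 4017/1397026 = 1177521071/1519265775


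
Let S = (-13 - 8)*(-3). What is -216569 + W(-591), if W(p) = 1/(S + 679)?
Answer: -160694197/742 ≈ -2.1657e+5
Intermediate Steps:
S = 63 (S = -21*(-3) = 63)
W(p) = 1/742 (W(p) = 1/(63 + 679) = 1/742)
-216569 + W(-591) = -216569 + 1/742 = -160694197/742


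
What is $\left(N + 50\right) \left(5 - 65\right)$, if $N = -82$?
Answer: $1920$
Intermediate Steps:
$\left(N + 50\right) \left(5 - 65\right) = \left(-82 + 50\right) \left(5 - 65\right) = - 32 \left(5 - 65\right) = \left(-32\right) \left(-60\right) = 1920$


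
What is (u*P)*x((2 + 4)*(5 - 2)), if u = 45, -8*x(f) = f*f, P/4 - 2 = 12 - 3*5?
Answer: 7290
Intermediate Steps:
P = -4 (P = 8 + 4*(12 - 3*5) = 8 + 4*(12 - 1*15) = 8 + 4*(12 - 15) = 8 + 4*(-3) = 8 - 12 = -4)
x(f) = -f²/8 (x(f) = -f*f/8 = -f²/8)
(u*P)*x((2 + 4)*(5 - 2)) = (45*(-4))*(-(2 + 4)²*(5 - 2)²/8) = -(-45)*(6*3)²/2 = -(-45)*18²/2 = -(-45)*324/2 = -180*(-81/2) = 7290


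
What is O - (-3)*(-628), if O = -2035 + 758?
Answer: -3161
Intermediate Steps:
O = -1277
O - (-3)*(-628) = -1277 - (-3)*(-628) = -1277 - 1*1884 = -1277 - 1884 = -3161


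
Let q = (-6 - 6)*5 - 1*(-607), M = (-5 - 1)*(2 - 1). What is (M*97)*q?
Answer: -318354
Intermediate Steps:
M = -6 (M = -6*1 = -6)
q = 547 (q = -12*5 + 607 = -60 + 607 = 547)
(M*97)*q = -6*97*547 = -582*547 = -318354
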